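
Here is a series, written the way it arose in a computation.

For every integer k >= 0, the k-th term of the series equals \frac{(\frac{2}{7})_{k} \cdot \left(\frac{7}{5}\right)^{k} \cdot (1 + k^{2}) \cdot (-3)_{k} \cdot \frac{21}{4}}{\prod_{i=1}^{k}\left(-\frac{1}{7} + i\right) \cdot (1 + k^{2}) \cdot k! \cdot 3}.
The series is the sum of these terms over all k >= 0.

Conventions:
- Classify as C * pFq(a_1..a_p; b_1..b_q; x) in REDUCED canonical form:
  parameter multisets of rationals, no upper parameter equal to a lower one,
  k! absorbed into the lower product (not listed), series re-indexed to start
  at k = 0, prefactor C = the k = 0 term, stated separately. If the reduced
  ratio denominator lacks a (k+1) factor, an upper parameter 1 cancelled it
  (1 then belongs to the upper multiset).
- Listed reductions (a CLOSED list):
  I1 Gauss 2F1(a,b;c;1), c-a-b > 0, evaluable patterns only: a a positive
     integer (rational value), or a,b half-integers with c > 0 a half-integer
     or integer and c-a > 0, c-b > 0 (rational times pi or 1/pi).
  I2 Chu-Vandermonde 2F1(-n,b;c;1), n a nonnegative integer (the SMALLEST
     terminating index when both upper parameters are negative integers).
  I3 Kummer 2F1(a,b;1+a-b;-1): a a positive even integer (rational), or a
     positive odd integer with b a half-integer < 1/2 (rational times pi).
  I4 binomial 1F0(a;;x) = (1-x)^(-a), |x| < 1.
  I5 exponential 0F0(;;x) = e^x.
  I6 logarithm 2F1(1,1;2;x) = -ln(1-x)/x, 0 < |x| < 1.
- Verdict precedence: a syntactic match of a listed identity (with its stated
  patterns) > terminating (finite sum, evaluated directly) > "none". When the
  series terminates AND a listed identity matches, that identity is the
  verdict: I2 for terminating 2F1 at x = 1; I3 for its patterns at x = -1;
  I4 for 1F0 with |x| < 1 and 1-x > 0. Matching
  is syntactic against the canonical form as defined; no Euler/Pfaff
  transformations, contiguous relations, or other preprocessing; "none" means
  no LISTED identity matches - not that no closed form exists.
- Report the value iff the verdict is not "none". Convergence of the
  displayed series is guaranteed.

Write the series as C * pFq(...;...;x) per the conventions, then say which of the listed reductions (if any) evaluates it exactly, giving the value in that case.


With C = \frac{7}{4}: the canonical form is 2F1(-3, \frac{2}{7}; \frac{6}{7}; \frac{7}{5}). Verdict: terminating - upper parameter -3 makes this a finite sum (last index 3), evaluated exactly. Value: \frac{25613}{32500}.

First insight: from the first term \frac{7}{4}: the lower running product (C = 7/4) is a rising factorial.
Term ratio: r(k) = \frac{7}{5} * (k-3) (k+\frac{2}{7}) / [(k+\frac{6}{7}) (k+1)] ; factor over Q: parameters, x = \frac{7}{5}, and C = \frac{7}{4}.


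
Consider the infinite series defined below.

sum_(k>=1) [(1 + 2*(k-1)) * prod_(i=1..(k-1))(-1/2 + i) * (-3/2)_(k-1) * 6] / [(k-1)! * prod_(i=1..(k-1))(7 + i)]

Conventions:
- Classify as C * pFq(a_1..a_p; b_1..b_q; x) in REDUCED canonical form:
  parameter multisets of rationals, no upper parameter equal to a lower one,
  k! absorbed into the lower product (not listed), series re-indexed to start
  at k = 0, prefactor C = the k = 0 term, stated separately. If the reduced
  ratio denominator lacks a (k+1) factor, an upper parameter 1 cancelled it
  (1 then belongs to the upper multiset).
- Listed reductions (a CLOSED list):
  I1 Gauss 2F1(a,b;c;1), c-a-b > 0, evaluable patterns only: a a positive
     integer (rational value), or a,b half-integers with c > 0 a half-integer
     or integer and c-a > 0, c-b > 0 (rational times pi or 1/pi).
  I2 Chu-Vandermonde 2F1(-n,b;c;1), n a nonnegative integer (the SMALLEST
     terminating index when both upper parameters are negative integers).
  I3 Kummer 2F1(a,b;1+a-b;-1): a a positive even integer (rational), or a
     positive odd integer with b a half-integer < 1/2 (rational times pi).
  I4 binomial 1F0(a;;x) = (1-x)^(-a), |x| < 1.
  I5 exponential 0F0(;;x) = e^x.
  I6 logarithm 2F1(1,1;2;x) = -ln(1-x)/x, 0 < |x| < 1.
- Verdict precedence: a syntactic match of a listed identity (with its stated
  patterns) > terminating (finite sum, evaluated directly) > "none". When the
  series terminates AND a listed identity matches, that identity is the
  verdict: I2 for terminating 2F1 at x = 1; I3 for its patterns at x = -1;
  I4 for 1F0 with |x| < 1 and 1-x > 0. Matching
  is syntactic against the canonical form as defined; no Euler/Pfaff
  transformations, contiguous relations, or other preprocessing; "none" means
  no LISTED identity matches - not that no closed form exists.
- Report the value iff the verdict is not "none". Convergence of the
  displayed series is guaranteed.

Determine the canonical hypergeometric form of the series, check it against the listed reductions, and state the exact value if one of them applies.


At argument 1: a 2F1 with upper {-3/2, 3/2}, lower {8}, scaled by C = 6. Verdict: Gauss's theorem I1 (half-integer case) applies (x = 1; upper {-3/2, 3/2} half-integers, c = 8 in the evaluable pattern). Sum: (16777216/1203345) / pi.

Key step: t_0 = 6 here, and the (2k+1) factor (C = 6, x = 1) shifts (1/2)_k to (3/2)_k.
Step ratio: r(k) = 1 * (k-3/2) (k+3/2) / [(k+8) (k+1)] - rational; roots negated = parameters, x = 1, C = 6.


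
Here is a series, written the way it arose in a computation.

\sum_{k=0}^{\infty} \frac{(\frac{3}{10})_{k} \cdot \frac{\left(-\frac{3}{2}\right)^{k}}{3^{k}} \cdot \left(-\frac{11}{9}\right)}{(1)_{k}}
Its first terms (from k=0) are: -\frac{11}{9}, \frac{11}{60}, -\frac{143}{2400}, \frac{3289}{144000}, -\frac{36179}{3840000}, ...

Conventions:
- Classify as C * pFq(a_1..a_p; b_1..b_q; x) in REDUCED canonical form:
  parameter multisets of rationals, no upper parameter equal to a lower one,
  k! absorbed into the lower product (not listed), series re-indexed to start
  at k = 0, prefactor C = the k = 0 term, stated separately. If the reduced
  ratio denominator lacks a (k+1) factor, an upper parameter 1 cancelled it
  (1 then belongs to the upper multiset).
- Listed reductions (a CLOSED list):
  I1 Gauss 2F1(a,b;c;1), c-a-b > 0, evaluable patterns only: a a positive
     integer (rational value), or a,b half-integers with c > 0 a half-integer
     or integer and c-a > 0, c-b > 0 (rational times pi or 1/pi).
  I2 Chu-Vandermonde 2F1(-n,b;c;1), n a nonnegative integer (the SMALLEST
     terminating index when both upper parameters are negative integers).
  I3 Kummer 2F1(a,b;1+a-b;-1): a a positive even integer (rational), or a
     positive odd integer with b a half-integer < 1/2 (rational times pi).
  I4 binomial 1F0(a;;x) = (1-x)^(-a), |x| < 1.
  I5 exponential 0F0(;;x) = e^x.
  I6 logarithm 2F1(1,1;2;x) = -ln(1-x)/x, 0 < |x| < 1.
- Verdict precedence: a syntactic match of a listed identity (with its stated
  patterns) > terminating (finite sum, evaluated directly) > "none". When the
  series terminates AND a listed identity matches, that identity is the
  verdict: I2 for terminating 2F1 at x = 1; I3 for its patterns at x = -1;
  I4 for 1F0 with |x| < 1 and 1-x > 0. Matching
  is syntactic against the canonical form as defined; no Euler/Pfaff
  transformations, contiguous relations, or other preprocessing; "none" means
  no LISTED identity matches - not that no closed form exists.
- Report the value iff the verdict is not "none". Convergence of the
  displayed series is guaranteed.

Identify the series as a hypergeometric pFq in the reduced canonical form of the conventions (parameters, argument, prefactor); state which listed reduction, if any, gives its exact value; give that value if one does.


At argument -\frac{1}{2}: a 1F0 with upper {\frac{3}{10}}, lower {-}, scaled by C = -\frac{11}{9}. Verdict: the I4 binomial reduction applies (the 1F0 binomial series: exponent -3/10, x = -\frac{1}{2}). Exact value: \left(-\frac{11}{9}\right) \cdot \left(\frac{3}{2}\right)^{-\frac{3}{10}}.

First insight: t_0 being -\frac{11}{9}, (1)_k (C = -11/9) is k! itself.
Step ratio: r(k) = -\frac{1}{2} * (k+\frac{3}{10}) / [(k+1)] - rational in k. x = -\frac{1}{2}; t_0 = -\frac{11}{9}; negate the roots.


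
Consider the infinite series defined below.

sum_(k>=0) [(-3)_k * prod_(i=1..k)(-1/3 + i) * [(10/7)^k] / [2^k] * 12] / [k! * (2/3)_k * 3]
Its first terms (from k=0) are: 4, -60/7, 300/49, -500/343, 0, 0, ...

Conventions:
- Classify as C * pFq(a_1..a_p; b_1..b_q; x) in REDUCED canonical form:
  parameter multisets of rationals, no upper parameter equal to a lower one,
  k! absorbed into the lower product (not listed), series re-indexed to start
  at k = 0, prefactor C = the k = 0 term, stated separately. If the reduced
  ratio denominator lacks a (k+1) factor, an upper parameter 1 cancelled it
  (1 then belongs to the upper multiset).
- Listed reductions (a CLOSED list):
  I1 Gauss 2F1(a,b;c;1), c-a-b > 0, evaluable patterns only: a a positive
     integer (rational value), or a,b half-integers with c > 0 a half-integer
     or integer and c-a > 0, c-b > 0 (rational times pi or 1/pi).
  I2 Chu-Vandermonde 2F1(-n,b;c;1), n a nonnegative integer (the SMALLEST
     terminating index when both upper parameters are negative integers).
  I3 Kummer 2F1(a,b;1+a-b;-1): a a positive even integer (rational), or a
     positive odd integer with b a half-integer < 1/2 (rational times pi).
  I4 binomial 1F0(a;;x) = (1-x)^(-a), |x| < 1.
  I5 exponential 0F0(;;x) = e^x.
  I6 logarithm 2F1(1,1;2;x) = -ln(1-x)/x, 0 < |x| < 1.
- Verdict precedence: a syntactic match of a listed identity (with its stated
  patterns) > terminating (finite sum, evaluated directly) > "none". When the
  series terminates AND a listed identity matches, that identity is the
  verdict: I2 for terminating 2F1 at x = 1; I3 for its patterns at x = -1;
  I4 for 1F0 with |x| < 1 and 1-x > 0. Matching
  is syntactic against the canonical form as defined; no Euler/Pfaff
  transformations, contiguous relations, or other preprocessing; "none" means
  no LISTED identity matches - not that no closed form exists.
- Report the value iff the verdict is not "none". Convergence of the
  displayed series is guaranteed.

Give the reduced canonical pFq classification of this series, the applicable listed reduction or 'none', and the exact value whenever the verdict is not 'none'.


x = 5/7 here; the reduced form reads 1F0, upper {-3}, lower {-}, C = 4. Verdict: the I4 binomial reduction fires (the 1F0 binomial series: exponent 3, x = 5/7). Exact value: 32/343.

Key observation: t_0 being 4, the running product (C = 4, x = 5/7) telescopes to a rising factorial.
Term ratio: r(k) = (5/7) * (k-3) / [(k+1)] - rational; roots negated = parameters, x = (5/7), C = 4.


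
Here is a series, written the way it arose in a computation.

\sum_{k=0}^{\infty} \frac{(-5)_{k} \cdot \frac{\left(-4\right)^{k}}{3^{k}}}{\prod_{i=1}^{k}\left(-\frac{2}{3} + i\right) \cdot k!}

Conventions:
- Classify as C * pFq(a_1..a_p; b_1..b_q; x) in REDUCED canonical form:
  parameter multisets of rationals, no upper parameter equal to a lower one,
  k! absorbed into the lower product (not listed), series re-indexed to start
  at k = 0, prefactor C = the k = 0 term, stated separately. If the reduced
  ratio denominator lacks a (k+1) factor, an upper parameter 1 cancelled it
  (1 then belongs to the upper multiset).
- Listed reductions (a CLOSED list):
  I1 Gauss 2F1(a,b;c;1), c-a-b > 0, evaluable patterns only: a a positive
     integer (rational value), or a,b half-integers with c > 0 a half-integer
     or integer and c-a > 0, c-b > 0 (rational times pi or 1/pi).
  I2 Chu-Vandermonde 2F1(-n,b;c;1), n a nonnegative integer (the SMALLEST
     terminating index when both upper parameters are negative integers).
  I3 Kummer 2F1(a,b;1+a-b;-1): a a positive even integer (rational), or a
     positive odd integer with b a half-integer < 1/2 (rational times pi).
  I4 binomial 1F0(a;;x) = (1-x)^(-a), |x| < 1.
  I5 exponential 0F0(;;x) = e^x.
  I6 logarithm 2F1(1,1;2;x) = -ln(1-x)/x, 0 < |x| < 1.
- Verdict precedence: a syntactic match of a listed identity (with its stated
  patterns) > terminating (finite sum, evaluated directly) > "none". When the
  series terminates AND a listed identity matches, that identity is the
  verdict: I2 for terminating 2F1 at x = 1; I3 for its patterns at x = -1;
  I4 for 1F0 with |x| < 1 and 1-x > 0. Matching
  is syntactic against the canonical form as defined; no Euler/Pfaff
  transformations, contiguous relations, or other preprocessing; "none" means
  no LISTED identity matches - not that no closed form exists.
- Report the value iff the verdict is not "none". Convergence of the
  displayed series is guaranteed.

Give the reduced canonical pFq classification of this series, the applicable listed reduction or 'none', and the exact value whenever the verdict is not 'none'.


The tell: from the first term 1: the two geometric factors (C = 1) combine into one argument.
Ratio: r(k) = -\frac{4}{3} * (k-5) / [(k+\frac{1}{3}) (k+1)] - rational; roots negated = parameters, x = -\frac{4}{3}, C = 1.

With C = 1: the canonical form is 1F1(-5; \frac{1}{3}; -\frac{4}{3}). Verdict: terminating - the sum ends at index 5 because -5 is a negative integer; exact evaluation follows. Value: \frac{40363}{455}.


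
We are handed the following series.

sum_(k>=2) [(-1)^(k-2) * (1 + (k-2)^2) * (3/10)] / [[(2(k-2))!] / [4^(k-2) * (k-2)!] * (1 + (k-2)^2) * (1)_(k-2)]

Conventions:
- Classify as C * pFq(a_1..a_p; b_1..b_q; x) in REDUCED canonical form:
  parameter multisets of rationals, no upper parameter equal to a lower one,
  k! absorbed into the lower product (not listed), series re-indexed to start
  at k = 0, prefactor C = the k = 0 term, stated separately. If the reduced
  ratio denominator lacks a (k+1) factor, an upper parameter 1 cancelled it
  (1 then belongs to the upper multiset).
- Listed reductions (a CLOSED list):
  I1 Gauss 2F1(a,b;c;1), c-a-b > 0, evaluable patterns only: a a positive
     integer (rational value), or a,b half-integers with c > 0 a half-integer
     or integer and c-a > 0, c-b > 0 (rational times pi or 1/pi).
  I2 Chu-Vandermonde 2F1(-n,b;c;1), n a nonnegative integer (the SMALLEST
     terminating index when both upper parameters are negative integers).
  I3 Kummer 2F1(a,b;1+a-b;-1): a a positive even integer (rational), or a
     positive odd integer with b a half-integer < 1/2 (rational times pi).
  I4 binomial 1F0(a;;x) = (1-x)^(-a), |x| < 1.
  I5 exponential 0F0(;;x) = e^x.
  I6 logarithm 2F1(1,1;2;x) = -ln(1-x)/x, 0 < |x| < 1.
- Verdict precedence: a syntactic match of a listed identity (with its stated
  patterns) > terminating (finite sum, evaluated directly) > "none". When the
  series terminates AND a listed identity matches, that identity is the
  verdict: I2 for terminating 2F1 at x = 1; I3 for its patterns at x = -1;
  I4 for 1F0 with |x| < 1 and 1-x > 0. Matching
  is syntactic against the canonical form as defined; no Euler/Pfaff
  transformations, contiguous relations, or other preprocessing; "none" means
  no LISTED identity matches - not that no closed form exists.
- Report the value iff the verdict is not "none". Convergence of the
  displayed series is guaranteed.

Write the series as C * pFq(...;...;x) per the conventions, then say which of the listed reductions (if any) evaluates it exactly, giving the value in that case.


At argument -1: a 0F1 with upper {-}, lower {1/2}, scaled by C = 3/10. Verdict: none - at argument -1 the multisets {-} ; {1/2} match no listed identity.

The tell: x = (-1) and (1)_k (C = 3/10, x = -1) is k! itself.
Term ratio: r(k) = (-1) * 1 / [(k+1/2) (k+1)] - rational in k, leading ratio (-1); with t_0 = 3/10, classification follows.


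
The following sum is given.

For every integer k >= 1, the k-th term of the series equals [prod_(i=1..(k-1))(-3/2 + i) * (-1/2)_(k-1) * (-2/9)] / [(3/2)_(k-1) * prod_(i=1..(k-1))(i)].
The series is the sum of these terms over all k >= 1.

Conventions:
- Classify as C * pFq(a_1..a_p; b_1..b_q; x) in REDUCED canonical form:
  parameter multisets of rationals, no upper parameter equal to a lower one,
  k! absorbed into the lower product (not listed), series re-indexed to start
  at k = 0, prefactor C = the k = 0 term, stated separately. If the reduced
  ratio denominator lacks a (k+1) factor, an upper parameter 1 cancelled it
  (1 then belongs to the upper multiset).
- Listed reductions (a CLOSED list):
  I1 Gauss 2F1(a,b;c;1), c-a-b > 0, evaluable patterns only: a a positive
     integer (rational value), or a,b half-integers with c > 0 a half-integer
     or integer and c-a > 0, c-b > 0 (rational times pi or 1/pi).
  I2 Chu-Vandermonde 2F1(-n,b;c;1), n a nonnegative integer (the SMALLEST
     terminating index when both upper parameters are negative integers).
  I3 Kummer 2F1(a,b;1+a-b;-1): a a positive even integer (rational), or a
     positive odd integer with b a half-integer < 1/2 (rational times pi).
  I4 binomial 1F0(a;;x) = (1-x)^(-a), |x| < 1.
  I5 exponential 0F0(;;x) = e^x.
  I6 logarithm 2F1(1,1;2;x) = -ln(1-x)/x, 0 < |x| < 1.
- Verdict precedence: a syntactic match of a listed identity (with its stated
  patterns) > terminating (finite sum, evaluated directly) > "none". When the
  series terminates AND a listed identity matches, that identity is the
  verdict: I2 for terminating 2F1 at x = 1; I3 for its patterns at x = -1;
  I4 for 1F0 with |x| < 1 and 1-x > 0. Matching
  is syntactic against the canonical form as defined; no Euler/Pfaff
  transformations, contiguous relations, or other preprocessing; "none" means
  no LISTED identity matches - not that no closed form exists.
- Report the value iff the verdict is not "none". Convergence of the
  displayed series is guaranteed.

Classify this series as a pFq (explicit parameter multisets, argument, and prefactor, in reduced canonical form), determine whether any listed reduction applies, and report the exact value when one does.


x = 1 here; the reduced form reads 2F1, upper {-1/2, -1/2}, lower {3/2}, C = -2/9. Verdict at x = 1: the half-integer Gauss pattern (I1) matches (x = 1; upper {-1/2, -1/2} half-integers, c = 3/2 in the evaluable pattern). Sum: (-1/12) * pi.

Key observation: x = 1 and the product of the first k integers (C = -2/9) is k!.
Consecutive-term ratio: r(k) = 1 * (k-1/2) (k-1/2) / [(k+3/2) (k+1)] - rational in k. x = 1; t_0 = -2/9; negate the roots.


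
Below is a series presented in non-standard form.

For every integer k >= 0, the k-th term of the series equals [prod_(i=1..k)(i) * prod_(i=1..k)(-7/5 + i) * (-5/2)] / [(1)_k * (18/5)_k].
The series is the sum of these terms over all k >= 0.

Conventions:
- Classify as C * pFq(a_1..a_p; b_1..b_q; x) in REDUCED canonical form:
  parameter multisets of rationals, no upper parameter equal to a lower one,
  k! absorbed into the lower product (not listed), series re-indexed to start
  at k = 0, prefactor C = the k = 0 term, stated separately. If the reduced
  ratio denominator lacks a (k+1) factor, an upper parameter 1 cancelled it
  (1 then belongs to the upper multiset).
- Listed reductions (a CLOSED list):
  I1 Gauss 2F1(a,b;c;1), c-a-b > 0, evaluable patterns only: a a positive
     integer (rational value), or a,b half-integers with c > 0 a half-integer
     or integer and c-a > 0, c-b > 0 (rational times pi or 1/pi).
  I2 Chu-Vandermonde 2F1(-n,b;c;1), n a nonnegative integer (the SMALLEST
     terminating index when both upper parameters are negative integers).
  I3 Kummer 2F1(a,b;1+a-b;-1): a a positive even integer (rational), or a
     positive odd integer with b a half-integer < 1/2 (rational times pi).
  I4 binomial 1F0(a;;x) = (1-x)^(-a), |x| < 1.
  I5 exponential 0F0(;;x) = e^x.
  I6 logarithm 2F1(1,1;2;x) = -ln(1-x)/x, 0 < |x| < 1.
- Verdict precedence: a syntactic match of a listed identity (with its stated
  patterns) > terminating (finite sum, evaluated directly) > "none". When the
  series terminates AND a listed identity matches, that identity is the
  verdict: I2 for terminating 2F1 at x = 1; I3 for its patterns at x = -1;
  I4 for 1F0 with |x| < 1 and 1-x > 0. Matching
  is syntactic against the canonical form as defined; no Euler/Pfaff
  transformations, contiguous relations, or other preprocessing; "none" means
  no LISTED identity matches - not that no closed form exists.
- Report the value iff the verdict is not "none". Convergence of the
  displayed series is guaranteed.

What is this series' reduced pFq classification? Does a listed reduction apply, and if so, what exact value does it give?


Prefactor -5/2, argument 1: 2F1 with upper {-2/5, 1} over lower {18/5}. Verdict: the Gauss summation I1 applies (x = 1: the Gamma ratio telescopes since c-a-b = 3 > 0 and a = 1 in Z>0). Value: -13/6.

Key step: t_0 being -5/2, the running product (prefactor -5/2) telescopes to a rising factorial.
Ratio: r(k) = 1 * (k-2/5) (k+1) / [(k+18/5) (k+1)] - rational in k. x = 1; t_0 = -5/2; negate the roots.


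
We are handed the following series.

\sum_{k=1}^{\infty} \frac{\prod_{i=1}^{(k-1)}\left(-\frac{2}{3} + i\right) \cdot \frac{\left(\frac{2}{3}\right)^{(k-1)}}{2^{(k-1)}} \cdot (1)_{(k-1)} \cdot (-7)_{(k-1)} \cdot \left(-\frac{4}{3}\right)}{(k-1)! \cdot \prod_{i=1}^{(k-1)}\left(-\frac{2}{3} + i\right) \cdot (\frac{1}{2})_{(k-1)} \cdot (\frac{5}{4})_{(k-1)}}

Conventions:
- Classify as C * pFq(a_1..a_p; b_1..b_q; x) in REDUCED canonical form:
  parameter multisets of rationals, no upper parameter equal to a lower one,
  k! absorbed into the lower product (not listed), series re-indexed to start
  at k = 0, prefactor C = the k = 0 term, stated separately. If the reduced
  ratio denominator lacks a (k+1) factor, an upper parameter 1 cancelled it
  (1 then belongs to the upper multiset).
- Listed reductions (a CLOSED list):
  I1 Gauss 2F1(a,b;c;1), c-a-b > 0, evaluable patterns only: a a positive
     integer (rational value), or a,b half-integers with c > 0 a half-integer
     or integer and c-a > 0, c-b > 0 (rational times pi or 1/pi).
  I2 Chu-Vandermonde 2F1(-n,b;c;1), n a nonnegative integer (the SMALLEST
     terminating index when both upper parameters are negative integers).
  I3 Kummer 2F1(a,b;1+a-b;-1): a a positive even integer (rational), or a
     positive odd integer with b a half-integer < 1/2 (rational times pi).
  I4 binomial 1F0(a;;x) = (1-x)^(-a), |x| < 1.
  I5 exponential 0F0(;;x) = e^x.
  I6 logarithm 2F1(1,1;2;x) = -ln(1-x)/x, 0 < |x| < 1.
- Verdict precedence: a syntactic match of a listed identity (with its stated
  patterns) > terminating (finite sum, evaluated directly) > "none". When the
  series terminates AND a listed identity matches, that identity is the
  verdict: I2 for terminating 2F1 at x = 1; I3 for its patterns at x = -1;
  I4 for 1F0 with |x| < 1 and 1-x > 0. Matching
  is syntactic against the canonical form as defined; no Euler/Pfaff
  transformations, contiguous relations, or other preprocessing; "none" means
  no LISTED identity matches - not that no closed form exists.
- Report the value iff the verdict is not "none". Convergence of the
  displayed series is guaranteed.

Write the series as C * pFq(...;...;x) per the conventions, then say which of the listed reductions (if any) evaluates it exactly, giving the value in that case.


At argument \frac{1}{3}: a 2F2 with upper {-7, 1}, lower {\frac{1}{2}, \frac{5}{4}}, scaled by C = -\frac{4}{3}. Verdict: terminating (-7 upstairs). 8 nonzero terms in all; added directly. Value: \frac{531761782488932}{426176421796125}.

Key observation: x = \frac{1}{3} and the lower running product (C = -4/3) is a rising factorial.
Consecutive-term ratio: r(k) = \frac{1}{3} * (k-7) (k+1) / [(k+\frac{1}{2}) (k+\frac{5}{4}) (k+1)] ; factor over Q: parameters, x = \frac{1}{3}, and C = -\frac{4}{3}.


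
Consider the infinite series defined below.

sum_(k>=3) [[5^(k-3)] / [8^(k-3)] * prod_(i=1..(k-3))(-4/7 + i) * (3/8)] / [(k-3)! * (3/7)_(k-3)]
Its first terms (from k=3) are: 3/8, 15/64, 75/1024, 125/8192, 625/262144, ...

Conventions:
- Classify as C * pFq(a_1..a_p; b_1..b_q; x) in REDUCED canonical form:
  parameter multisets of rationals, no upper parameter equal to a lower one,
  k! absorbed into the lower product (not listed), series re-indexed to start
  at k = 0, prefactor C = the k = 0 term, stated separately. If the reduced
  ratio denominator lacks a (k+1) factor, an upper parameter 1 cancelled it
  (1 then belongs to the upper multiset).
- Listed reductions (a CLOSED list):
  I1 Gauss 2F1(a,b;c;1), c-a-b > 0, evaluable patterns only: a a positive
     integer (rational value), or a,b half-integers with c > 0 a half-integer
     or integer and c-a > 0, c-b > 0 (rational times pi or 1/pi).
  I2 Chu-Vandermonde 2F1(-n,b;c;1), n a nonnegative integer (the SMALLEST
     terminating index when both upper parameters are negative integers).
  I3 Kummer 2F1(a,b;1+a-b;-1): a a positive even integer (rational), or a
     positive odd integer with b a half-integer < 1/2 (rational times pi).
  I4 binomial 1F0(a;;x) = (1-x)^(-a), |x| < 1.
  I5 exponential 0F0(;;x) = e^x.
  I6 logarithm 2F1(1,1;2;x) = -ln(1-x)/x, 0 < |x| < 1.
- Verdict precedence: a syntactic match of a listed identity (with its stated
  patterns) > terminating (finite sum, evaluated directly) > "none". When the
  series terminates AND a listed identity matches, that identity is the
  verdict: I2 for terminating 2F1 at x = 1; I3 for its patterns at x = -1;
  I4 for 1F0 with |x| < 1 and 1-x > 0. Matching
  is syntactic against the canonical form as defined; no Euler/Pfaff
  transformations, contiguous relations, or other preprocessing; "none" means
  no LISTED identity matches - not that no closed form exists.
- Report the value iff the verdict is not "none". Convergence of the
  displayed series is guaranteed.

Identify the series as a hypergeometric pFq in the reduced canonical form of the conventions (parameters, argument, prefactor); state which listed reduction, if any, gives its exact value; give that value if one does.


x = 5/8 here; the reduced form reads 0F0, upper {-}, lower {-}, C = 3/8. Verdict: the I5 exponential reduction matches (the 0F0 exponential series at x = 5/8). Sum: (3/8) * e^(5/8).

Structural cue: t_0 being 3/8, the parameter 3/7 appears in both the upper and lower lists and cancels.
Ratio: r(k) = (5/8) * 1 / [(k+1)] - rational in k. x = (5/8); t_0 = 3/8; negate the roots.


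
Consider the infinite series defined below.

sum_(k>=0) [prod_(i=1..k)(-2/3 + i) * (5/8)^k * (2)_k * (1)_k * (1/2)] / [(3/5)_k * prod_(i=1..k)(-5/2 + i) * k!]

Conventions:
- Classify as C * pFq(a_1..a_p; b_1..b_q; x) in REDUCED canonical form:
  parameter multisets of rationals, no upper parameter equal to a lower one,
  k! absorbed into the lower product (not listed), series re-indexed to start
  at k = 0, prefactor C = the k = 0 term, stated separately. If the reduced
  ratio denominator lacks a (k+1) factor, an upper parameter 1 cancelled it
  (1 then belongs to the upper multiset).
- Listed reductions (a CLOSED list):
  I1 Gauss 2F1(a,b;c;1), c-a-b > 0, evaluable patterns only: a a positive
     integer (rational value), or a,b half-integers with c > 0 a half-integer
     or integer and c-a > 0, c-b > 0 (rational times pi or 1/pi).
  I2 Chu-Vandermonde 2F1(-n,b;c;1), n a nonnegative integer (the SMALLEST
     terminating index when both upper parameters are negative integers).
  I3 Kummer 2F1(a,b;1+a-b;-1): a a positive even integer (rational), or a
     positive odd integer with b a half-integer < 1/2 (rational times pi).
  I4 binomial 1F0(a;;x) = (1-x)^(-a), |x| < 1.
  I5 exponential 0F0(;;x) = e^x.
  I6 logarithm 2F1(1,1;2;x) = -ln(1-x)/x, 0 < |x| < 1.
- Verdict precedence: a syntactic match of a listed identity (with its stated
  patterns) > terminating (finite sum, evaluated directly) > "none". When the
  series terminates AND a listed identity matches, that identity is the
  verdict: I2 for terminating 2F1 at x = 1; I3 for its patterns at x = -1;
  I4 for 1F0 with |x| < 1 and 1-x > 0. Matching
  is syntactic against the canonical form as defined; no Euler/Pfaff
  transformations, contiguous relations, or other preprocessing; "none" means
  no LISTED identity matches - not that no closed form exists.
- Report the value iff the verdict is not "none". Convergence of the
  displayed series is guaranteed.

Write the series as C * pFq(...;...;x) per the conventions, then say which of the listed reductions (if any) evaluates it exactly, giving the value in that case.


At argument 5/8: a 3F2 with upper {1/3, 1, 2}, lower {-3/2, 3/5}, scaled by C = 1/2. Verdict: none - this 3F2 at x = 5/8 matches no listed pattern, and upper {1/3, 1, 2} holds no stopper.

Key observation: t_0 = 1/2 here, and the running product (C = 1/2) telescopes to a rising factorial.
Consecutive-term ratio: r(k) = (5/8) * (k+1/3) (k+1) (k+2) / [(k-3/2) (k+3/5) (k+1)] - rational in k, leading ratio (5/8); with t_0 = 1/2, classification follows.


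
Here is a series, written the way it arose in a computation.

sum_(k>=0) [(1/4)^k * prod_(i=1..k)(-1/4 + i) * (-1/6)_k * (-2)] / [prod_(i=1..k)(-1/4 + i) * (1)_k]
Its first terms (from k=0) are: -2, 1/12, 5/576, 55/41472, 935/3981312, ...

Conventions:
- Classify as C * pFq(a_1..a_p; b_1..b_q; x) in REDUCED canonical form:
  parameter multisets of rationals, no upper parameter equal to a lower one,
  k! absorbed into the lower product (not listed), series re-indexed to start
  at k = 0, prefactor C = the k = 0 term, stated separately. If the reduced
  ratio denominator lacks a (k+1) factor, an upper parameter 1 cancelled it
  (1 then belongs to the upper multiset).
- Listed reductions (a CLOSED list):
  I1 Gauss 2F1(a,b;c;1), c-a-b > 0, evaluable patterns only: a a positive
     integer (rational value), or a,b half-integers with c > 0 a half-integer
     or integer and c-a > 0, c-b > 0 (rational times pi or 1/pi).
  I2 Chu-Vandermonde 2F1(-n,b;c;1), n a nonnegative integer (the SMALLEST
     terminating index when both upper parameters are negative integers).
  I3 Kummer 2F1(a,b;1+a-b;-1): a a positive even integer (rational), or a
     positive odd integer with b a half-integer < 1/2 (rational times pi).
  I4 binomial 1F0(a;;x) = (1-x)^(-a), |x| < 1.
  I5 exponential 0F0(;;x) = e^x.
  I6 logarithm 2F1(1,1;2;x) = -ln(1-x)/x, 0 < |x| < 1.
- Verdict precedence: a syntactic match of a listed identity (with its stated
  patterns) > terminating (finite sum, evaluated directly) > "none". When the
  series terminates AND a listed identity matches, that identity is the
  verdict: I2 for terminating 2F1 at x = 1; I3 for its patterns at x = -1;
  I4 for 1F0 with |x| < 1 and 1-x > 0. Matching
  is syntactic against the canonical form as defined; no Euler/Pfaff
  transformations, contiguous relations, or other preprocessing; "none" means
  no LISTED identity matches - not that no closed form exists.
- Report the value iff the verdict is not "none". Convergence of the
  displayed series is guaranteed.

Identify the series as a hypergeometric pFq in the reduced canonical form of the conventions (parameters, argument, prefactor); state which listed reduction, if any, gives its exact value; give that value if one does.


Canonical form: C = -2 times 1F0 with upper {-1/6}, lower {-}, x = 1/4. Verdict: the binomial series (I4) matches (the 1F0 binomial series: exponent 1/6, x = 1/4). Its exact value is (-2) * (3/4)^(1/6).

The tell: from the first term -2: (1)_k (C = -2, x = 1/4) is k! itself.
Ratio: r(k) = (1/4) * (k-1/6) / [(k+1)] - poly over poly, x = (1/4) from leading terms; C = -2 at k = 0.


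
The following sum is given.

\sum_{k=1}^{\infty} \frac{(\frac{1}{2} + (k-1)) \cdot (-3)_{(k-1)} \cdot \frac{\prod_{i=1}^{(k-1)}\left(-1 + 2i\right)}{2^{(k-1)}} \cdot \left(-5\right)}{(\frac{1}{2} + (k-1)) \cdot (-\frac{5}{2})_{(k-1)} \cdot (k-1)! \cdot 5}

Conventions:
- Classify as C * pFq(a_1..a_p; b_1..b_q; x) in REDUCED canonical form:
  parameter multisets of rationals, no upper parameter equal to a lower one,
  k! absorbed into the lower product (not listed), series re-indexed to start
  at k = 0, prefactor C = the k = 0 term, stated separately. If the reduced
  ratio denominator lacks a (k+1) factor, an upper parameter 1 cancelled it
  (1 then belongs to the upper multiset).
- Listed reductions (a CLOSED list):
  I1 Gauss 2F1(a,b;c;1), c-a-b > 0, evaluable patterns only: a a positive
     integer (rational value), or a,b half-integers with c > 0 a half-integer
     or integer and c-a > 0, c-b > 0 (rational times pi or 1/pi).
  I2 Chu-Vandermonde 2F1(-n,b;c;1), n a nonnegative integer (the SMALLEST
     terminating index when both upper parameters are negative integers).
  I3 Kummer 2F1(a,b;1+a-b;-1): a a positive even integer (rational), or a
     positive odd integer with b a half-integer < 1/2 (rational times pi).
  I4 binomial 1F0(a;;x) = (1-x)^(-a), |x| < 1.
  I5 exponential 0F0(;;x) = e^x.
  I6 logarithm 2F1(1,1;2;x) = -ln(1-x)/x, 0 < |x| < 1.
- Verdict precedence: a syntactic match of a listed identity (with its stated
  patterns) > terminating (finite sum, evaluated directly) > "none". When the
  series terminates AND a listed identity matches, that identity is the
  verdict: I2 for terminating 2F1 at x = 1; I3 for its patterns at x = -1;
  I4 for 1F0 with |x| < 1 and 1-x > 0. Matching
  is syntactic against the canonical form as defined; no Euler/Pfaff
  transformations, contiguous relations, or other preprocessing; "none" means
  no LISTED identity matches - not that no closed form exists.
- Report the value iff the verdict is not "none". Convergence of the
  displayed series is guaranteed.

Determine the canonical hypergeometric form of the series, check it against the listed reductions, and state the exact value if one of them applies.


x = 1 here; the reduced form reads 2F1, upper {-3, \frac{1}{2}}, lower {-\frac{5}{2}}, C = -1. Verdict: Chu-Vandermonde (I2) fires (terminating 2F1 at x = 1 with n = 3, b = 1/2, c = -\frac{5}{2}). Exact value: -\frac{16}{5}.

Key step: from the first term -1: the constant factors (C = -1, x = 1) combine into one prefactor.
Ratio: r(k) = 1 * (k-3) (k+\frac{1}{2}) / [(k-\frac{5}{2}) (k+1)] - rational; roots negated = parameters, x = 1, C = -1.


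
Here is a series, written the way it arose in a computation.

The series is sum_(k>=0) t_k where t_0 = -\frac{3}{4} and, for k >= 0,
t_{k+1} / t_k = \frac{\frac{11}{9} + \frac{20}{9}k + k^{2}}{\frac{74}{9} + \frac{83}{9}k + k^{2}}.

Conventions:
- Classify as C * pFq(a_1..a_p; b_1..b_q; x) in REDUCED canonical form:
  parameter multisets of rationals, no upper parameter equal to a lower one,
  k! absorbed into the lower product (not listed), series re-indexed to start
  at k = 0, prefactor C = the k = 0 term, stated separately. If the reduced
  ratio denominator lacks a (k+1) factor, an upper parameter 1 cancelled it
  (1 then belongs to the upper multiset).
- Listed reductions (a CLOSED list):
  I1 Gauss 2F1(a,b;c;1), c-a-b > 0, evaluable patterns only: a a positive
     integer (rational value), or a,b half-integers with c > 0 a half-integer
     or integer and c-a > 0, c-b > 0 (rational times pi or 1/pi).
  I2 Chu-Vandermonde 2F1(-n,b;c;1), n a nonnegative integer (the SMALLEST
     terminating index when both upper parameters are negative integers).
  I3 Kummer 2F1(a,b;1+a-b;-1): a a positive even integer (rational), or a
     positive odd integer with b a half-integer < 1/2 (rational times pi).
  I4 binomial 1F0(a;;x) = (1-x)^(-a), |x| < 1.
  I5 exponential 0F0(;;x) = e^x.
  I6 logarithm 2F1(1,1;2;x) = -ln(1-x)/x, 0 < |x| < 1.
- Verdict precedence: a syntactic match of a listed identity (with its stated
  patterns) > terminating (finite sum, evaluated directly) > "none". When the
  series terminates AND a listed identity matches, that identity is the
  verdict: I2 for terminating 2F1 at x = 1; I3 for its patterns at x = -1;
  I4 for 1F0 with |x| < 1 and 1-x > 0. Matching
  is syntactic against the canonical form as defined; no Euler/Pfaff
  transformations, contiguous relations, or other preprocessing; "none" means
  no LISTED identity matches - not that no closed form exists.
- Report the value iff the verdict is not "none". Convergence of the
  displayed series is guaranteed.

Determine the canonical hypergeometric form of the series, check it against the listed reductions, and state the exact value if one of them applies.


Classification (C = -\frac{3}{4}): 2F1 with upper {1, \frac{11}{9}}, lower {\frac{74}{9}}, argument x = 1. Verdict: Gauss's theorem (I1) matches (x = 1: the Gamma ratio telescopes since c-a-b = 6 > 0 and a = 1 in Z>0). Its exact value is -\frac{65}{72}.

The tell: t_0 being -\frac{3}{4}, the expanded ratio factors over Q; C = -3/4, x = 1, roots give parameters.
Term ratio: r(k) = 1 * (k+1) (k+\frac{11}{9}) / [(k+\frac{74}{9}) (k+1)] - rational; roots negated = parameters, x = 1, C = -\frac{3}{4}.


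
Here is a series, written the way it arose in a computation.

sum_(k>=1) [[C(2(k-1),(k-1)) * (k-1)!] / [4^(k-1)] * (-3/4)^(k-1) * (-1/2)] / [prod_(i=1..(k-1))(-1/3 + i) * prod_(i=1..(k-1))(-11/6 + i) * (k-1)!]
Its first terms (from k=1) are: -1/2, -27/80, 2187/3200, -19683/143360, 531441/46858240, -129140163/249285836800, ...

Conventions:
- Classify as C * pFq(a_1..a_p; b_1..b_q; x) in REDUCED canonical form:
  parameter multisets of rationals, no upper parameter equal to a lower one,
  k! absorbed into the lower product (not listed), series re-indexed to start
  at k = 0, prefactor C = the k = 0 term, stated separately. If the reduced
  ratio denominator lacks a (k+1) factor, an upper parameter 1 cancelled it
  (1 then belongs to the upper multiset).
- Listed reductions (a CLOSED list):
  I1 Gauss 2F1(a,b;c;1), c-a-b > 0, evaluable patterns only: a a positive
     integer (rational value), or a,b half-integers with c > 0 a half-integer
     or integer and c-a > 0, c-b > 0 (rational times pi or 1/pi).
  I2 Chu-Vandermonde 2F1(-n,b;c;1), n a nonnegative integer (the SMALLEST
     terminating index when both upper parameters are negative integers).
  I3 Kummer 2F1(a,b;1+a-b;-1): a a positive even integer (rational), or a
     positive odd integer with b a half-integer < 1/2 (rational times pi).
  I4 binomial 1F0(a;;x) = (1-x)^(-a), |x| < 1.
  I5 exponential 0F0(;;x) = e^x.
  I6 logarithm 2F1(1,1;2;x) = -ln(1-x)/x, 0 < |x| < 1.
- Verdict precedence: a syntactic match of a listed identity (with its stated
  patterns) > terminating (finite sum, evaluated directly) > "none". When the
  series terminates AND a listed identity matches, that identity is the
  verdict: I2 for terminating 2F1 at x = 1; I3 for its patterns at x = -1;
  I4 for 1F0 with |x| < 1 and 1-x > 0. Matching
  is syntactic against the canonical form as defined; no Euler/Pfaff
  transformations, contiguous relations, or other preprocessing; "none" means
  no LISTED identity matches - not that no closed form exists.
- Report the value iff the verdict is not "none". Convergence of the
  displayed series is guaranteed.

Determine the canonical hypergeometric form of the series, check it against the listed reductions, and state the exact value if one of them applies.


First insight: from the first term -1/2: the lower running product (prefactor -1/2) is a rising factorial.
Consecutive-term ratio: r(k) = (-3/4) * (k+1/2) / [(k-5/6) (k+2/3) (k+1)] - poly over poly, x = (-3/4) from leading terms; C = -1/2 at k = 0.

At argument -3/4: a 1F2 with upper {1/2}, lower {-5/6, 2/3}, scaled by C = -1/2. Verdict: none here - no I1-I6 shape fits x = -3/4 with lower {-5/6, 2/3}.


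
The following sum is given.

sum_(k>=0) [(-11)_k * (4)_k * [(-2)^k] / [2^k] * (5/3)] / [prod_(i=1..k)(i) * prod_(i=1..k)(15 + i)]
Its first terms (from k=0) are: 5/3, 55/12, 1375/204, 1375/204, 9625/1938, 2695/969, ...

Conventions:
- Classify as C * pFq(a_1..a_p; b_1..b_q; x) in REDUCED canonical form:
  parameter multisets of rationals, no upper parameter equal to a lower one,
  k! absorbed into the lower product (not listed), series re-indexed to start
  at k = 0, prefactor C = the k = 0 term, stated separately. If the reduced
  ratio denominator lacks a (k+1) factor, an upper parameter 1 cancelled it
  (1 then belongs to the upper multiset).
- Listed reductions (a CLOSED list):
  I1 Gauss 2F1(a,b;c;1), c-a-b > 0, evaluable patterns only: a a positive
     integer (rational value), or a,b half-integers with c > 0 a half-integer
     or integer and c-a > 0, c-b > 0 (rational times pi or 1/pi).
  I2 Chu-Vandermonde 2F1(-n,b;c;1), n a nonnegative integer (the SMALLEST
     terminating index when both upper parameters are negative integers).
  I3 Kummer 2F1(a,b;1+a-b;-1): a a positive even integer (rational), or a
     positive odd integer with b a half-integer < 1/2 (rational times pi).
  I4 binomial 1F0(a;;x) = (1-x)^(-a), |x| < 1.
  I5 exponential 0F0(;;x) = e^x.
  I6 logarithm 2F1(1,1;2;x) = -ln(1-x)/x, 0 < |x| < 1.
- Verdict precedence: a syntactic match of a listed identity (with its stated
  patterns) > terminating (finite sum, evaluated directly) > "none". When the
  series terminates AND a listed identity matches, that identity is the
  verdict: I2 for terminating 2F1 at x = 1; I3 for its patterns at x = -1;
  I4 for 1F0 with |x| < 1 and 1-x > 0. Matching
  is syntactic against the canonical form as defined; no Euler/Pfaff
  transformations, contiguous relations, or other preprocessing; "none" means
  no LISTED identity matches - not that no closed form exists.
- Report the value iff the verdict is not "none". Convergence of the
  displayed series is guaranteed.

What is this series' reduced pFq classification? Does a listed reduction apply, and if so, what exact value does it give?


Prefactor 5/3, argument -1: 2F1 with upper {-11, 4} over lower {16}. Verdict: Kummer (I3) applies (x = -1; c = 16 equals 1+a-b for upper {-11, 4}: listed pattern). Hence: 175/6.

Structural cue: with t_0 = 5/3, the product of the first k integers (C = 5/3) is k!.
Term ratio: r(k) = (-1) * (k-11) (k+4) / [(k+16) (k+1)] - poly over poly, x = (-1) from leading terms; C = 5/3 at k = 0.
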